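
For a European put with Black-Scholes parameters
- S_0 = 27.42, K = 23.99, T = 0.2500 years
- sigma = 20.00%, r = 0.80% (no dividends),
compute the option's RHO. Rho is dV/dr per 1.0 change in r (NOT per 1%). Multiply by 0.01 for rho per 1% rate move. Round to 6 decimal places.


Answer: Rho = -0.572908

Derivation:
d1 = 1.4063559728; d2 = 1.3063559728
phi(d1) = 0.1483980491; exp(-qT) = 1.0000000000; exp(-rT) = 0.9980019987
N(-d2) = 0.0957157654
Rho = -K*T*exp(-rT)*N(-d2) = -23.9900 * 0.2500 * 0.9980019987 * 0.0957157654 = -0.572908


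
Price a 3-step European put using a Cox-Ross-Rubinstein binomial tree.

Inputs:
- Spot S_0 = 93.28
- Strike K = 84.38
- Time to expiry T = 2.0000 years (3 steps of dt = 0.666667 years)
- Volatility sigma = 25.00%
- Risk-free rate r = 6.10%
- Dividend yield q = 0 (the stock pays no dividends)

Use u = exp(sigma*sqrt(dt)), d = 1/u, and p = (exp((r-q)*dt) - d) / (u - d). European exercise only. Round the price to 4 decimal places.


dt = T/N = 0.666667
u = exp(sigma*sqrt(dt)) = 1.226450; d = 1/u = 0.815361
p = (exp((r-q)*dt) - d) / (u - d) = 0.550109
Discount per step: exp(-r*dt) = 0.960149
Stock lattice S(k, i) with i counting down-moves:
  k=0: S(0,0) = 93.2800
  k=1: S(1,0) = 114.4033; S(1,1) = 76.0569
  k=2: S(2,0) = 140.3100; S(2,1) = 93.2800; S(2,2) = 62.0138
  k=3: S(3,0) = 172.0832; S(3,1) = 114.4033; S(3,2) = 76.0569; S(3,3) = 50.5637
Terminal payoffs V(N, i) = max(K - S_T, 0):
  V(3,0) = 0.000000; V(3,1) = 0.000000; V(3,2) = 8.323113; V(3,3) = 33.816332
Backward induction: V(k, i) = exp(-r*dt) * [p * V(k+1, i) + (1-p) * V(k+1, i+1)].
  V(2,0) = exp(-r*dt) * [p*0.000000 + (1-p)*0.000000] = 0.000000
  V(2,1) = exp(-r*dt) * [p*0.000000 + (1-p)*8.323113] = 3.595275
  V(2,2) = exp(-r*dt) * [p*8.323113 + (1-p)*33.816332] = 19.003553
  V(1,0) = exp(-r*dt) * [p*0.000000 + (1-p)*3.595275] = 1.553025
  V(1,1) = exp(-r*dt) * [p*3.595275 + (1-p)*19.003553] = 10.107804
  V(0,0) = exp(-r*dt) * [p*1.553025 + (1-p)*10.107804] = 5.186482

Answer: Price = V(0,0) = 5.1865


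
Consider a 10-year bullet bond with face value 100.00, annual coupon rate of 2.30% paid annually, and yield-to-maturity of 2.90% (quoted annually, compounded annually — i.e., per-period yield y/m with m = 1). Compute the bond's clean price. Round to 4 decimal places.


Coupon per period c = face * coupon_rate / m = 2.300000
Periods per year m = 1; per-period yield y/m = 0.029000
Number of cashflows N = 10
Cashflows (t years, CF_t, discount factor 1/(1+y/m)^(m*t), PV):
  t = 1.0000: CF_t = 2.300000, DF = 0.971817, PV = 2.235180
  t = 2.0000: CF_t = 2.300000, DF = 0.944429, PV = 2.172186
  t = 3.0000: CF_t = 2.300000, DF = 0.917812, PV = 2.110968
  t = 4.0000: CF_t = 2.300000, DF = 0.891946, PV = 2.051476
  t = 5.0000: CF_t = 2.300000, DF = 0.866808, PV = 1.993659
  t = 6.0000: CF_t = 2.300000, DF = 0.842379, PV = 1.937473
  t = 7.0000: CF_t = 2.300000, DF = 0.818639, PV = 1.882869
  t = 8.0000: CF_t = 2.300000, DF = 0.795567, PV = 1.829805
  t = 9.0000: CF_t = 2.300000, DF = 0.773146, PV = 1.778236
  t = 10.0000: CF_t = 102.300000, DF = 0.751357, PV = 76.863806
Price P = sum_t PV_t = 94.855659

Answer: Price = 94.8557


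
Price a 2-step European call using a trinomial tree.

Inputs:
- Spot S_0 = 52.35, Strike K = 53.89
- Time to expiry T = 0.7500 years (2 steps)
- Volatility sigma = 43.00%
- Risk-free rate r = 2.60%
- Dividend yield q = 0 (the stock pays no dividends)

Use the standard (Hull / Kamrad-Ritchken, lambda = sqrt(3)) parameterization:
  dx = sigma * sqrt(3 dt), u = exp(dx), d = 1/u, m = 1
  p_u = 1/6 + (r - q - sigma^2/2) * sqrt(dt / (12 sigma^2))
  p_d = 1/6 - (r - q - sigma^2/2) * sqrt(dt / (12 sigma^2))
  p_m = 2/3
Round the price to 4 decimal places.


Answer: Price = V(0,0) = 6.6874

Derivation:
dt = T/N = 0.375000; dx = sigma*sqrt(3*dt) = 0.456084
u = exp(dx) = 1.577883; d = 1/u = 0.633761
p_u = 0.139349, p_m = 0.666667, p_d = 0.193985
Discount per step: exp(-r*dt) = 0.990297
Stock lattice S(k, j) with j the centered position index:
  k=0: S(0,+0) = 52.3500
  k=1: S(1,-1) = 33.1774; S(1,+0) = 52.3500; S(1,+1) = 82.6022
  k=2: S(2,-2) = 21.0265; S(2,-1) = 33.1774; S(2,+0) = 52.3500; S(2,+1) = 82.6022; S(2,+2) = 130.3365
Terminal payoffs V(N, j) = max(S_T - K, 0):
  V(2,-2) = 0.000000; V(2,-1) = 0.000000; V(2,+0) = 0.000000; V(2,+1) = 28.712158; V(2,+2) = 76.446515
Backward induction: V(k, j) = exp(-r*dt) * [p_u * V(k+1, j+1) + p_m * V(k+1, j) + p_d * V(k+1, j-1)]
  V(1,-1) = exp(-r*dt) * [p_u*0.000000 + p_m*0.000000 + p_d*0.000000] = 0.000000
  V(1,+0) = exp(-r*dt) * [p_u*28.712158 + p_m*0.000000 + p_d*0.000000] = 3.962176
  V(1,+1) = exp(-r*dt) * [p_u*76.446515 + p_m*28.712158 + p_d*0.000000] = 29.505065
  V(0,+0) = exp(-r*dt) * [p_u*29.505065 + p_m*3.962176 + p_d*0.000000] = 6.687416


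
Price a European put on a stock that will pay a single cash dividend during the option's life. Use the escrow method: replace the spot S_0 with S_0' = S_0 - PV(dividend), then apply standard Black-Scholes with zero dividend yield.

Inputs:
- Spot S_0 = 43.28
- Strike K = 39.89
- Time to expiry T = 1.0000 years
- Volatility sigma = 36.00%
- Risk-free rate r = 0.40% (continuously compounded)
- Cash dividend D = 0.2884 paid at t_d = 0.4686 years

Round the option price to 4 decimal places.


PV(D) = D * exp(-r * t_d) = 0.2884 * 0.99812736 = 0.28785993
S_0' = S_0 - PV(D) = 43.2800 - 0.28785993 = 42.99214007
d1 = (ln(S_0'/K) + (r + sigma^2/2)*T) / (sigma*sqrt(T)) = 0.39914346
d2 = d1 - sigma*sqrt(T) = 0.03914346
exp(-rT) = 0.99600799
N(-d1) = 0.34489375; N(-d2) = 0.48438801
P = K * exp(-rT) * N(-d2) - S_0' * N(-d1) = 39.8900 * 0.99600799 * 0.48438801 - 42.99214007 * 0.34489375 = 4.4174

Answer: Price = 4.4174


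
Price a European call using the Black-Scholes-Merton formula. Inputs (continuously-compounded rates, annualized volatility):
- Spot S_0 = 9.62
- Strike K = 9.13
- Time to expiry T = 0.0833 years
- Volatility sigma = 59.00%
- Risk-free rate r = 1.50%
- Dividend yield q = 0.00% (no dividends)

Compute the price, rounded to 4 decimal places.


Answer: Price = 0.9175

Derivation:
d1 = (ln(S/K) + (r - q + 0.5*sigma^2) * T) / (sigma * sqrt(T)) = 0.39948750
d2 = d1 - sigma * sqrt(T) = 0.22920324
exp(-rT) = 0.99875128; exp(-qT) = 1.00000000
C = S_0 * exp(-qT) * N(d1) - K * exp(-rT) * N(d2)
N(d1) = 0.65523299; N(d2) = 0.59064452
C = 9.6200 * 1.00000000 * 0.65523299 - 9.1300 * 0.99875128 * 0.59064452 = 0.9175


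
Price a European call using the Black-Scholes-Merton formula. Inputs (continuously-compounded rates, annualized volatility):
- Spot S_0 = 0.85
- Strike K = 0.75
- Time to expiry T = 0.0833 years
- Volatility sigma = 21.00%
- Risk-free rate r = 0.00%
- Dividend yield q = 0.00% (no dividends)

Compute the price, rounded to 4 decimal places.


Answer: Price = 0.1003

Derivation:
d1 = (ln(S/K) + (r - q + 0.5*sigma^2) * T) / (sigma * sqrt(T)) = 2.09537429
d2 = d1 - sigma * sqrt(T) = 2.03476464
exp(-rT) = 1.00000000; exp(-qT) = 1.00000000
C = S_0 * exp(-qT) * N(d1) - K * exp(-rT) * N(d2)
N(d1) = 0.98193113; N(d2) = 0.97906272
C = 0.8500 * 1.00000000 * 0.98193113 - 0.7500 * 1.00000000 * 0.97906272 = 0.1003


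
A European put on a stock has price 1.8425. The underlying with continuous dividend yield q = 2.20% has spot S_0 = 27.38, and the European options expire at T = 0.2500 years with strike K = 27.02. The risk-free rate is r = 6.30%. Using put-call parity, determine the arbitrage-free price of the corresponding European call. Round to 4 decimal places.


Answer: Call price = 2.4746

Derivation:
Put-call parity: C - P = S_0 * exp(-qT) - K * exp(-rT).
S_0 * exp(-qT) = 27.3800 * 0.99451510 = 27.22982336
K * exp(-rT) = 27.0200 * 0.98437338 = 26.59776880
C = P + S*exp(-qT) - K*exp(-rT)
C = 1.8425 + 27.22982336 - 26.59776880 = 2.4746


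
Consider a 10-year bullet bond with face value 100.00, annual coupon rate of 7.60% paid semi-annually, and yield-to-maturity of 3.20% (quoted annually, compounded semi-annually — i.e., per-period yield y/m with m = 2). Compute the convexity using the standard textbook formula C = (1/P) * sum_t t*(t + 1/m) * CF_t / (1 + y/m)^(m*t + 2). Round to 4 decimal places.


Coupon per period c = face * coupon_rate / m = 3.800000
Periods per year m = 2; per-period yield y/m = 0.016000
Number of cashflows N = 20
Cashflows (t years, CF_t, discount factor 1/(1+y/m)^(m*t), PV):
  t = 0.5000: CF_t = 3.800000, DF = 0.984252, PV = 3.740157
  t = 1.0000: CF_t = 3.800000, DF = 0.968752, PV = 3.681257
  t = 1.5000: CF_t = 3.800000, DF = 0.953496, PV = 3.623285
  t = 2.0000: CF_t = 3.800000, DF = 0.938480, PV = 3.566225
  t = 2.5000: CF_t = 3.800000, DF = 0.923701, PV = 3.510064
  t = 3.0000: CF_t = 3.800000, DF = 0.909155, PV = 3.454788
  t = 3.5000: CF_t = 3.800000, DF = 0.894837, PV = 3.400381
  t = 4.0000: CF_t = 3.800000, DF = 0.880745, PV = 3.346832
  t = 4.5000: CF_t = 3.800000, DF = 0.866875, PV = 3.294126
  t = 5.0000: CF_t = 3.800000, DF = 0.853224, PV = 3.242250
  t = 5.5000: CF_t = 3.800000, DF = 0.839787, PV = 3.191191
  t = 6.0000: CF_t = 3.800000, DF = 0.826562, PV = 3.140936
  t = 6.5000: CF_t = 3.800000, DF = 0.813545, PV = 3.091473
  t = 7.0000: CF_t = 3.800000, DF = 0.800734, PV = 3.042788
  t = 7.5000: CF_t = 3.800000, DF = 0.788124, PV = 2.994870
  t = 8.0000: CF_t = 3.800000, DF = 0.775712, PV = 2.947707
  t = 8.5000: CF_t = 3.800000, DF = 0.763496, PV = 2.901286
  t = 9.0000: CF_t = 3.800000, DF = 0.751473, PV = 2.855597
  t = 9.5000: CF_t = 3.800000, DF = 0.739639, PV = 2.810627
  t = 10.0000: CF_t = 103.800000, DF = 0.727991, PV = 75.565436
Price P = sum_t PV_t = 137.401277
Convexity numerator sum_t t*(t + 1/m) * CF_t / (1+y/m)^(m*t + 2):
  t = 0.5000: term = 1.811642
  t = 1.0000: term = 5.349338
  t = 1.5000: term = 10.530193
  t = 2.0000: term = 17.273938
  t = 2.5000: term = 25.502861
  t = 3.0000: term = 35.141738
  t = 3.5000: term = 46.117766
  t = 4.0000: term = 58.360502
  t = 4.5000: term = 71.801799
  t = 5.0000: term = 86.375743
  t = 5.5000: term = 102.018594
  t = 6.0000: term = 118.668729
  t = 6.5000: term = 136.266586
  t = 7.0000: term = 154.754602
  t = 7.5000: term = 174.077168
  t = 8.0000: term = 194.180568
  t = 8.5000: term = 215.012932
  t = 9.0000: term = 236.524184
  t = 9.5000: term = 258.665993
  t = 10.0000: term = 7686.437102
Convexity = (1/P) * sum = 9634.871976 / 137.401277 = 70.122143

Answer: Convexity = 70.1221


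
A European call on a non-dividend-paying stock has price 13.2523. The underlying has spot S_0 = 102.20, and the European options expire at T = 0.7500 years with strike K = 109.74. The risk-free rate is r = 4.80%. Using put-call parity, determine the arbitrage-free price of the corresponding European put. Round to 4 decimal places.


Put-call parity: C - P = S_0 * exp(-qT) - K * exp(-rT).
S_0 * exp(-qT) = 102.2000 * 1.00000000 = 102.20000000
K * exp(-rT) = 109.7400 * 0.96464029 = 105.85962581
P = C - S*exp(-qT) + K*exp(-rT)
P = 13.2523 - 102.20000000 + 105.85962581 = 16.9119

Answer: Put price = 16.9119


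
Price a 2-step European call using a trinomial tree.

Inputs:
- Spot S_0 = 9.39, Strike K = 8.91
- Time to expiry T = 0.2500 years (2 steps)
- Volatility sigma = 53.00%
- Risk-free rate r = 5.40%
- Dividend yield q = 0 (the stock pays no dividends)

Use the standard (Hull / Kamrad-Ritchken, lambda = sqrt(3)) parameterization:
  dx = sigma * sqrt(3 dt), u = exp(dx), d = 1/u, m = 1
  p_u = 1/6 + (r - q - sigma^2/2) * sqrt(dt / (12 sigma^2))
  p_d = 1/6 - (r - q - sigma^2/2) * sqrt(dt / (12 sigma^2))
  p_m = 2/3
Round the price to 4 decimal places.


dt = T/N = 0.125000; dx = sigma*sqrt(3*dt) = 0.324557
u = exp(dx) = 1.383418; d = 1/u = 0.722847
p_u = 0.150019, p_m = 0.666667, p_d = 0.183314
Discount per step: exp(-r*dt) = 0.993273
Stock lattice S(k, j) with j the centered position index:
  k=0: S(0,+0) = 9.3900
  k=1: S(1,-1) = 6.7875; S(1,+0) = 9.3900; S(1,+1) = 12.9903
  k=2: S(2,-2) = 4.9064; S(2,-1) = 6.7875; S(2,+0) = 9.3900; S(2,+1) = 12.9903; S(2,+2) = 17.9710
Terminal payoffs V(N, j) = max(S_T - K, 0):
  V(2,-2) = 0.000000; V(2,-1) = 0.000000; V(2,+0) = 0.480000; V(2,+1) = 4.080297; V(2,+2) = 9.061013
Backward induction: V(k, j) = exp(-r*dt) * [p_u * V(k+1, j+1) + p_m * V(k+1, j) + p_d * V(k+1, j-1)]
  V(1,-1) = exp(-r*dt) * [p_u*0.480000 + p_m*0.000000 + p_d*0.000000] = 0.071525
  V(1,+0) = exp(-r*dt) * [p_u*4.080297 + p_m*0.480000 + p_d*0.000000] = 0.925851
  V(1,+1) = exp(-r*dt) * [p_u*9.061013 + p_m*4.080297 + p_d*0.480000] = 4.139477
  V(0,+0) = exp(-r*dt) * [p_u*4.139477 + p_m*0.925851 + p_d*0.071525] = 1.242928

Answer: Price = V(0,0) = 1.2429


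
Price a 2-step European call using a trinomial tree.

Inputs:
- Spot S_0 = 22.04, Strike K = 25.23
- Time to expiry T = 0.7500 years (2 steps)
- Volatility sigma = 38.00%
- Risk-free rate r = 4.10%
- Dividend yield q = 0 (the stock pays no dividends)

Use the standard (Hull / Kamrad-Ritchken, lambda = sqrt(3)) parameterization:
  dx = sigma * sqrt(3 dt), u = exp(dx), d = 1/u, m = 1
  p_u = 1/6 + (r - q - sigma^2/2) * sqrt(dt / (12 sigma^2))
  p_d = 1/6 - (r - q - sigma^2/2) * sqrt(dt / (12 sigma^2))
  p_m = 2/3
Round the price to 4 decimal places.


Answer: Price = V(0,0) = 2.0662

Derivation:
dt = T/N = 0.375000; dx = sigma*sqrt(3*dt) = 0.403051
u = exp(dx) = 1.496383; d = 1/u = 0.668278
p_u = 0.152152, p_m = 0.666667, p_d = 0.181181
Discount per step: exp(-r*dt) = 0.984743
Stock lattice S(k, j) with j the centered position index:
  k=0: S(0,+0) = 22.0400
  k=1: S(1,-1) = 14.7288; S(1,+0) = 22.0400; S(1,+1) = 32.9803
  k=2: S(2,-2) = 9.8430; S(2,-1) = 14.7288; S(2,+0) = 22.0400; S(2,+1) = 32.9803; S(2,+2) = 49.3511
Terminal payoffs V(N, j) = max(S_T - K, 0):
  V(2,-2) = 0.000000; V(2,-1) = 0.000000; V(2,+0) = 0.000000; V(2,+1) = 7.750281; V(2,+2) = 24.121133
Backward induction: V(k, j) = exp(-r*dt) * [p_u * V(k+1, j+1) + p_m * V(k+1, j) + p_d * V(k+1, j-1)]
  V(1,-1) = exp(-r*dt) * [p_u*0.000000 + p_m*0.000000 + p_d*0.000000] = 0.000000
  V(1,+0) = exp(-r*dt) * [p_u*7.750281 + p_m*0.000000 + p_d*0.000000] = 1.161232
  V(1,+1) = exp(-r*dt) * [p_u*24.121133 + p_m*7.750281 + p_d*0.000000] = 8.702113
  V(0,+0) = exp(-r*dt) * [p_u*8.702113 + p_m*1.161232 + p_d*0.000000] = 2.066189


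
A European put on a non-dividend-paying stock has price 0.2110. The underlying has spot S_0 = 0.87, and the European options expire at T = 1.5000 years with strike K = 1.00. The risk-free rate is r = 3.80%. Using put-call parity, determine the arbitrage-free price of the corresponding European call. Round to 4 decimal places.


Put-call parity: C - P = S_0 * exp(-qT) - K * exp(-rT).
S_0 * exp(-qT) = 0.8700 * 1.00000000 = 0.87000000
K * exp(-rT) = 1.0000 * 0.94459407 = 0.94459407
C = P + S*exp(-qT) - K*exp(-rT)
C = 0.2110 + 0.87000000 - 0.94459407 = 0.1364

Answer: Call price = 0.1364


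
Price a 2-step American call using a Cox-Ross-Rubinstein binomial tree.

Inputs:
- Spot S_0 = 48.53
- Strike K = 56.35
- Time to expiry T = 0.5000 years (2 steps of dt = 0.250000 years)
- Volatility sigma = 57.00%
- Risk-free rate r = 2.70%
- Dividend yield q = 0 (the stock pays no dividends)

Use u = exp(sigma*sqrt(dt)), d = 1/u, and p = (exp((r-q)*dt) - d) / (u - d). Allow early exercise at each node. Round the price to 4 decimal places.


dt = T/N = 0.250000
u = exp(sigma*sqrt(dt)) = 1.329762; d = 1/u = 0.752014
p = (exp((r-q)*dt) - d) / (u - d) = 0.440951
Discount per step: exp(-r*dt) = 0.993273
Stock lattice S(k, i) with i counting down-moves:
  k=0: S(0,0) = 48.5300
  k=1: S(1,0) = 64.5334; S(1,1) = 36.4953
  k=2: S(2,0) = 85.8140; S(2,1) = 48.5300; S(2,2) = 27.4449
Terminal payoffs V(N, i) = max(S_T - K, 0):
  V(2,0) = 29.464000; V(2,1) = 0.000000; V(2,2) = 0.000000
Backward induction: V(k, i) = exp(-r*dt) * [p * V(k+1, i) + (1-p) * V(k+1, i+1)]; then take max(V_cont, immediate exercise) for American.
  V(1,0) = exp(-r*dt) * [p*29.464000 + (1-p)*0.000000] = 12.904784; exercise = 8.183351; V(1,0) = max -> 12.904784
  V(1,1) = exp(-r*dt) * [p*0.000000 + (1-p)*0.000000] = 0.000000; exercise = 0.000000; V(1,1) = max -> 0.000000
  V(0,0) = exp(-r*dt) * [p*12.904784 + (1-p)*0.000000] = 5.652100; exercise = 0.000000; V(0,0) = max -> 5.652100

Answer: Price = V(0,0) = 5.6521


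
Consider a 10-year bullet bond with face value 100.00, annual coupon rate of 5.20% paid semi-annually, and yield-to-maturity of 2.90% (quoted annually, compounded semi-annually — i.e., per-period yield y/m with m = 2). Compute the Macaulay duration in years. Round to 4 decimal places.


Coupon per period c = face * coupon_rate / m = 2.600000
Periods per year m = 2; per-period yield y/m = 0.014500
Number of cashflows N = 20
Cashflows (t years, CF_t, discount factor 1/(1+y/m)^(m*t), PV):
  t = 0.5000: CF_t = 2.600000, DF = 0.985707, PV = 2.562839
  t = 1.0000: CF_t = 2.600000, DF = 0.971619, PV = 2.526209
  t = 1.5000: CF_t = 2.600000, DF = 0.957732, PV = 2.490102
  t = 2.0000: CF_t = 2.600000, DF = 0.944043, PV = 2.454512
  t = 2.5000: CF_t = 2.600000, DF = 0.930550, PV = 2.419430
  t = 3.0000: CF_t = 2.600000, DF = 0.917250, PV = 2.384850
  t = 3.5000: CF_t = 2.600000, DF = 0.904140, PV = 2.350764
  t = 4.0000: CF_t = 2.600000, DF = 0.891217, PV = 2.317165
  t = 4.5000: CF_t = 2.600000, DF = 0.878479, PV = 2.284046
  t = 5.0000: CF_t = 2.600000, DF = 0.865923, PV = 2.251401
  t = 5.5000: CF_t = 2.600000, DF = 0.853547, PV = 2.219222
  t = 6.0000: CF_t = 2.600000, DF = 0.841347, PV = 2.187503
  t = 6.5000: CF_t = 2.600000, DF = 0.829322, PV = 2.156238
  t = 7.0000: CF_t = 2.600000, DF = 0.817469, PV = 2.125419
  t = 7.5000: CF_t = 2.600000, DF = 0.805785, PV = 2.095041
  t = 8.0000: CF_t = 2.600000, DF = 0.794268, PV = 2.065097
  t = 8.5000: CF_t = 2.600000, DF = 0.782916, PV = 2.035581
  t = 9.0000: CF_t = 2.600000, DF = 0.771726, PV = 2.006487
  t = 9.5000: CF_t = 2.600000, DF = 0.760696, PV = 1.977809
  t = 10.0000: CF_t = 102.600000, DF = 0.749823, PV = 76.931878
Price P = sum_t PV_t = 119.841595
Macaulay numerator sum_t t * PV_t:
  t * PV_t at t = 0.5000: 1.281419
  t * PV_t at t = 1.0000: 2.526209
  t * PV_t at t = 1.5000: 3.735153
  t * PV_t at t = 2.0000: 4.909024
  t * PV_t at t = 2.5000: 6.048575
  t * PV_t at t = 3.0000: 7.154550
  t * PV_t at t = 3.5000: 8.227673
  t * PV_t at t = 4.0000: 9.268660
  t * PV_t at t = 4.5000: 10.278208
  t * PV_t at t = 5.0000: 11.257004
  t * PV_t at t = 5.5000: 12.205722
  t * PV_t at t = 6.0000: 13.125020
  t * PV_t at t = 6.5000: 14.015547
  t * PV_t at t = 7.0000: 14.877935
  t * PV_t at t = 7.5000: 15.712809
  t * PV_t at t = 8.0000: 16.520779
  t * PV_t at t = 8.5000: 17.302442
  t * PV_t at t = 9.0000: 18.058386
  t * PV_t at t = 9.5000: 18.789187
  t * PV_t at t = 10.0000: 769.318779
Macaulay duration D = (sum_t t * PV_t) / P = 974.613081 / 119.841595 = 8.132511

Answer: Macaulay duration = 8.1325 years


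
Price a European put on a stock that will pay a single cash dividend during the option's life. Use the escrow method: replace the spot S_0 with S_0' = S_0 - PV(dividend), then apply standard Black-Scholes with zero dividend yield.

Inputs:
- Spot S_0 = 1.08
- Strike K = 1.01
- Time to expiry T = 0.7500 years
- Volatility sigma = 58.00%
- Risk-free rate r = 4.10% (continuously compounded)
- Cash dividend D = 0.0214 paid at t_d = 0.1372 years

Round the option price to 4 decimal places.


PV(D) = D * exp(-r * t_d) = 0.0214 * 0.99439059 = 0.02127996
S_0' = S_0 - PV(D) = 1.0800 - 0.02127996 = 1.05872004
d1 = (ln(S_0'/K) + (r + sigma^2/2)*T) / (sigma*sqrt(T)) = 0.40615664
d2 = d1 - sigma*sqrt(T) = -0.09613810
exp(-rT) = 0.96971797
N(-d1) = 0.34231376; N(-d2) = 0.53829455
P = K * exp(-rT) * N(-d2) - S_0' * N(-d1) = 1.0100 * 0.96971797 * 0.53829455 - 1.05872004 * 0.34231376 = 0.1648

Answer: Price = 0.1648


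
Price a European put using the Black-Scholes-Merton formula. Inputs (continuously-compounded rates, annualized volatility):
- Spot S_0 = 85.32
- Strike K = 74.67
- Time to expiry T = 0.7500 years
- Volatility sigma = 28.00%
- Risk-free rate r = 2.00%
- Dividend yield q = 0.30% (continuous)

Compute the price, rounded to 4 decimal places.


Answer: Price = 3.2111

Derivation:
d1 = (ln(S/K) + (r - q + 0.5*sigma^2) * T) / (sigma * sqrt(T)) = 0.72366934
d2 = d1 - sigma * sqrt(T) = 0.48118222
exp(-rT) = 0.98511194; exp(-qT) = 0.99775253
P = K * exp(-rT) * N(-d2) - S_0 * exp(-qT) * N(-d1)
N(-d1) = 0.23463438; N(-d2) = 0.31519350
P = 74.6700 * 0.98511194 * 0.31519350 - 85.3200 * 0.99775253 * 0.23463438 = 3.2111


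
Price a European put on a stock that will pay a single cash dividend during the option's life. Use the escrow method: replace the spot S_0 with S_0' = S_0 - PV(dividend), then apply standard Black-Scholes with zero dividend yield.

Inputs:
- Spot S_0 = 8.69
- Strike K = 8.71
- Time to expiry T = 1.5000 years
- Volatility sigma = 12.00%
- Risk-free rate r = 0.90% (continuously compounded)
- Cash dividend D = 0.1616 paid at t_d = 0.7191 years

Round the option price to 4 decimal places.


PV(D) = D * exp(-r * t_d) = 0.1616 * 0.99354900 = 0.16055752
S_0' = S_0 - PV(D) = 8.6900 - 0.16055752 = 8.52944248
d1 = (ln(S_0'/K) + (r + sigma^2/2)*T) / (sigma*sqrt(T)) = 0.02280889
d2 = d1 - sigma*sqrt(T) = -0.12416049
exp(-rT) = 0.98659072
N(-d1) = 0.49090136; N(-d2) = 0.54940590
P = K * exp(-rT) * N(-d2) - S_0' * N(-d1) = 8.7100 * 0.98659072 * 0.54940590 - 8.52944248 * 0.49090136 = 0.5340

Answer: Price = 0.5340


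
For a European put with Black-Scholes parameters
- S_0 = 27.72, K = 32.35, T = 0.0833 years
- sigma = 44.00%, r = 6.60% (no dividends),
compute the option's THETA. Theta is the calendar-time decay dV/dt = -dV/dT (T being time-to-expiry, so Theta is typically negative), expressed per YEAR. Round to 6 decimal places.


Answer: Theta = -2.661261

Derivation:
d1 = -1.1095107670; d2 = -1.2365024203
phi(d1) = 0.2155751720; exp(-qT) = 1.0000000000; exp(-rT) = 0.9945172852
Theta = -S*exp(-qT)*phi(d1)*sigma/(2*sqrt(T)) + r*K*exp(-rT)*N(-d2) - q*S*exp(-qT)*N(-d1)
N(-d1) = 0.8663950489; N(-d2) = 0.8918640667; sqrt(T) = 0.2886173938
Term 1 = -27.7200 * 1.0000000000 * 0.2155751720 * 0.4400 / (2 * 0.2886173938) = -4.5550394992
Term 2 = 0.0660 * 32.3500 * 0.9945172852 * 0.8918640667 = 1.8937786793
Term 3 = 0 (no dividend yield, q = 0)
Theta = -4.5550394992 + (1.8937786793) + (0.0000000000) = -2.661261


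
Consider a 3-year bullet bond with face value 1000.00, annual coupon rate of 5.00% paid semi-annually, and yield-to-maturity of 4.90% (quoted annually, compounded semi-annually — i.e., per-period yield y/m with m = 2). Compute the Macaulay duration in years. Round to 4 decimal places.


Answer: Macaulay duration = 2.8232 years

Derivation:
Coupon per period c = face * coupon_rate / m = 25.000000
Periods per year m = 2; per-period yield y/m = 0.024500
Number of cashflows N = 6
Cashflows (t years, CF_t, discount factor 1/(1+y/m)^(m*t), PV):
  t = 0.5000: CF_t = 25.000000, DF = 0.976086, PV = 24.402147
  t = 1.0000: CF_t = 25.000000, DF = 0.952744, PV = 23.818592
  t = 1.5000: CF_t = 25.000000, DF = 0.929960, PV = 23.248992
  t = 2.0000: CF_t = 25.000000, DF = 0.907721, PV = 22.693013
  t = 2.5000: CF_t = 25.000000, DF = 0.886013, PV = 22.150330
  t = 3.0000: CF_t = 1025.000000, DF = 0.864825, PV = 886.445601
Price P = sum_t PV_t = 1002.758674
Macaulay numerator sum_t t * PV_t:
  t * PV_t at t = 0.5000: 12.201074
  t * PV_t at t = 1.0000: 23.818592
  t * PV_t at t = 1.5000: 34.873487
  t * PV_t at t = 2.0000: 45.386026
  t * PV_t at t = 2.5000: 55.375824
  t * PV_t at t = 3.0000: 2659.336802
Macaulay duration D = (sum_t t * PV_t) / P = 2830.991805 / 1002.758674 = 2.823204


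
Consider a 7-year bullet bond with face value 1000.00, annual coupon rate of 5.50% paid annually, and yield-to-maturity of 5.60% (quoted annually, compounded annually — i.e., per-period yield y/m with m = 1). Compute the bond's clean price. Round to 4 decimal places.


Coupon per period c = face * coupon_rate / m = 55.000000
Periods per year m = 1; per-period yield y/m = 0.056000
Number of cashflows N = 7
Cashflows (t years, CF_t, discount factor 1/(1+y/m)^(m*t), PV):
  t = 1.0000: CF_t = 55.000000, DF = 0.946970, PV = 52.083333
  t = 2.0000: CF_t = 55.000000, DF = 0.896752, PV = 49.321338
  t = 3.0000: CF_t = 55.000000, DF = 0.849197, PV = 46.705813
  t = 4.0000: CF_t = 55.000000, DF = 0.804163, PV = 44.228989
  t = 5.0000: CF_t = 55.000000, DF = 0.761518, PV = 41.883513
  t = 6.0000: CF_t = 55.000000, DF = 0.721135, PV = 39.662417
  t = 7.0000: CF_t = 1055.000000, DF = 0.682893, PV = 720.451968
Price P = sum_t PV_t = 994.337373

Answer: Price = 994.3374


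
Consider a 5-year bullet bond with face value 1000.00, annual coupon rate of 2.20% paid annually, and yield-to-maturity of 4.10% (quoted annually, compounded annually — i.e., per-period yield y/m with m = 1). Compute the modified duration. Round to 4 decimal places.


Answer: Modified duration = 4.5899

Derivation:
Coupon per period c = face * coupon_rate / m = 22.000000
Periods per year m = 1; per-period yield y/m = 0.041000
Number of cashflows N = 5
Cashflows (t years, CF_t, discount factor 1/(1+y/m)^(m*t), PV):
  t = 1.0000: CF_t = 22.000000, DF = 0.960615, PV = 21.133525
  t = 2.0000: CF_t = 22.000000, DF = 0.922781, PV = 20.301177
  t = 3.0000: CF_t = 22.000000, DF = 0.886437, PV = 19.501611
  t = 4.0000: CF_t = 22.000000, DF = 0.851524, PV = 18.733536
  t = 5.0000: CF_t = 1022.000000, DF = 0.817987, PV = 835.982619
Price P = sum_t PV_t = 915.652469
First compute Macaulay numerator sum_t t * PV_t:
  t * PV_t at t = 1.0000: 21.133525
  t * PV_t at t = 2.0000: 40.602354
  t * PV_t at t = 3.0000: 58.504833
  t * PV_t at t = 4.0000: 74.934145
  t * PV_t at t = 5.0000: 4179.913097
Macaulay duration D = 4375.087955 / 915.652469 = 4.778110
Modified duration = D / (1 + y/m) = 4.778110 / (1 + 0.041000) = 4.589923


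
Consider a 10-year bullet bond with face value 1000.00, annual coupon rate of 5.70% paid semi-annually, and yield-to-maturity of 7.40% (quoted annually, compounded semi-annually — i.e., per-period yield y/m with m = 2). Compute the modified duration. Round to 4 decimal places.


Answer: Modified duration = 7.3150

Derivation:
Coupon per period c = face * coupon_rate / m = 28.500000
Periods per year m = 2; per-period yield y/m = 0.037000
Number of cashflows N = 20
Cashflows (t years, CF_t, discount factor 1/(1+y/m)^(m*t), PV):
  t = 0.5000: CF_t = 28.500000, DF = 0.964320, PV = 27.483124
  t = 1.0000: CF_t = 28.500000, DF = 0.929913, PV = 26.502531
  t = 1.5000: CF_t = 28.500000, DF = 0.896734, PV = 25.556925
  t = 2.0000: CF_t = 28.500000, DF = 0.864739, PV = 24.645057
  t = 2.5000: CF_t = 28.500000, DF = 0.833885, PV = 23.765726
  t = 3.0000: CF_t = 28.500000, DF = 0.804132, PV = 22.917768
  t = 3.5000: CF_t = 28.500000, DF = 0.775441, PV = 22.100066
  t = 4.0000: CF_t = 28.500000, DF = 0.747773, PV = 21.311539
  t = 4.5000: CF_t = 28.500000, DF = 0.721093, PV = 20.551146
  t = 5.0000: CF_t = 28.500000, DF = 0.695364, PV = 19.817885
  t = 5.5000: CF_t = 28.500000, DF = 0.670554, PV = 19.110786
  t = 6.0000: CF_t = 28.500000, DF = 0.646629, PV = 18.428916
  t = 6.5000: CF_t = 28.500000, DF = 0.623557, PV = 17.771375
  t = 7.0000: CF_t = 28.500000, DF = 0.601309, PV = 17.137295
  t = 7.5000: CF_t = 28.500000, DF = 0.579854, PV = 16.525839
  t = 8.0000: CF_t = 28.500000, DF = 0.559165, PV = 15.936199
  t = 8.5000: CF_t = 28.500000, DF = 0.539214, PV = 15.367598
  t = 9.0000: CF_t = 28.500000, DF = 0.519975, PV = 14.819285
  t = 9.5000: CF_t = 28.500000, DF = 0.501422, PV = 14.290535
  t = 10.0000: CF_t = 1028.500000, DF = 0.483532, PV = 497.312263
Price P = sum_t PV_t = 881.351857
First compute Macaulay numerator sum_t t * PV_t:
  t * PV_t at t = 0.5000: 13.741562
  t * PV_t at t = 1.0000: 26.502531
  t * PV_t at t = 1.5000: 38.335387
  t * PV_t at t = 2.0000: 49.290115
  t * PV_t at t = 2.5000: 59.414314
  t * PV_t at t = 3.0000: 68.753304
  t * PV_t at t = 3.5000: 77.350230
  t * PV_t at t = 4.0000: 85.246155
  t * PV_t at t = 4.5000: 92.480159
  t * PV_t at t = 5.0000: 99.089423
  t * PV_t at t = 5.5000: 105.109321
  t * PV_t at t = 6.0000: 110.573494
  t * PV_t at t = 6.5000: 115.513936
  t * PV_t at t = 7.0000: 119.961064
  t * PV_t at t = 7.5000: 123.943792
  t * PV_t at t = 8.0000: 127.489596
  t * PV_t at t = 8.5000: 130.624586
  t * PV_t at t = 9.0000: 133.373563
  t * PV_t at t = 9.5000: 135.760083
  t * PV_t at t = 10.0000: 4973.122628
Macaulay duration D = 6685.675243 / 881.351857 = 7.585705
Modified duration = D / (1 + y/m) = 7.585705 / (1 + 0.037000) = 7.315048


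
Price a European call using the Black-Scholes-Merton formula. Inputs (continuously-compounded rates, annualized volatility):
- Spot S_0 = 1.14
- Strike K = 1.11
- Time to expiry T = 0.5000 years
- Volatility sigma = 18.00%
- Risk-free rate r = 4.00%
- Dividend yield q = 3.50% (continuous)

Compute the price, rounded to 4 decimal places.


Answer: Price = 0.0736

Derivation:
d1 = (ln(S/K) + (r - q + 0.5*sigma^2) * T) / (sigma * sqrt(T)) = 0.29280700
d2 = d1 - sigma * sqrt(T) = 0.16552778
exp(-rT) = 0.98019867; exp(-qT) = 0.98265224
C = S_0 * exp(-qT) * N(d1) - K * exp(-rT) * N(d2)
N(d1) = 0.61516516; N(d2) = 0.56573571
C = 1.1400 * 0.98265224 * 0.61516516 - 1.1100 * 0.98019867 * 0.56573571 = 0.0736


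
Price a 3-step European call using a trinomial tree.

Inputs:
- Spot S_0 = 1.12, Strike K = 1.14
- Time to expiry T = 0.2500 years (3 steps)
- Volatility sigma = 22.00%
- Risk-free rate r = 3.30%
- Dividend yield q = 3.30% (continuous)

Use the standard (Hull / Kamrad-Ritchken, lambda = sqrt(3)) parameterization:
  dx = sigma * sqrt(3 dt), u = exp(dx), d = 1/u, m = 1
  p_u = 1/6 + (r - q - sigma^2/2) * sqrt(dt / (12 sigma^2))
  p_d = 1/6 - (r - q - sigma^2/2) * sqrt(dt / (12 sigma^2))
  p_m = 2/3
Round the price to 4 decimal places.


Answer: Price = V(0,0) = 0.0386

Derivation:
dt = T/N = 0.083333; dx = sigma*sqrt(3*dt) = 0.110000
u = exp(dx) = 1.116278; d = 1/u = 0.895834
p_u = 0.157500, p_m = 0.666667, p_d = 0.175833
Discount per step: exp(-r*dt) = 0.997254
Stock lattice S(k, j) with j the centered position index:
  k=0: S(0,+0) = 1.1200
  k=1: S(1,-1) = 1.0033; S(1,+0) = 1.1200; S(1,+1) = 1.2502
  k=2: S(2,-2) = 0.8988; S(2,-1) = 1.0033; S(2,+0) = 1.1200; S(2,+1) = 1.2502; S(2,+2) = 1.3956
  k=3: S(3,-3) = 0.8052; S(3,-2) = 0.8988; S(3,-1) = 1.0033; S(3,+0) = 1.1200; S(3,+1) = 1.2502; S(3,+2) = 1.3956; S(3,+3) = 1.5579
Terminal payoffs V(N, j) = max(S_T - K, 0):
  V(3,-3) = 0.000000; V(3,-2) = 0.000000; V(3,-1) = 0.000000; V(3,+0) = 0.000000; V(3,+1) = 0.110231; V(3,+2) = 0.255606; V(3,+3) = 0.417884
Backward induction: V(k, j) = exp(-r*dt) * [p_u * V(k+1, j+1) + p_m * V(k+1, j) + p_d * V(k+1, j-1)]
  V(2,-2) = exp(-r*dt) * [p_u*0.000000 + p_m*0.000000 + p_d*0.000000] = 0.000000
  V(2,-1) = exp(-r*dt) * [p_u*0.000000 + p_m*0.000000 + p_d*0.000000] = 0.000000
  V(2,+0) = exp(-r*dt) * [p_u*0.110231 + p_m*0.000000 + p_d*0.000000] = 0.017314
  V(2,+1) = exp(-r*dt) * [p_u*0.255606 + p_m*0.110231 + p_d*0.000000] = 0.113433
  V(2,+2) = exp(-r*dt) * [p_u*0.417884 + p_m*0.255606 + p_d*0.110231] = 0.254901
  V(1,-1) = exp(-r*dt) * [p_u*0.017314 + p_m*0.000000 + p_d*0.000000] = 0.002719
  V(1,+0) = exp(-r*dt) * [p_u*0.113433 + p_m*0.017314 + p_d*0.000000] = 0.029327
  V(1,+1) = exp(-r*dt) * [p_u*0.254901 + p_m*0.113433 + p_d*0.017314] = 0.118487
  V(0,+0) = exp(-r*dt) * [p_u*0.118487 + p_m*0.029327 + p_d*0.002719] = 0.038585


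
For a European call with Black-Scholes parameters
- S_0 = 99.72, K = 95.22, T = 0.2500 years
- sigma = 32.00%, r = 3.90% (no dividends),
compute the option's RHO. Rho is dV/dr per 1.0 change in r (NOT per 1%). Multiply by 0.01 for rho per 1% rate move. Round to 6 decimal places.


Answer: Rho = 14.291580

Derivation:
d1 = 0.4295390931; d2 = 0.2695390931
phi(d1) = 0.3637856533; exp(-qT) = 1.0000000000; exp(-rT) = 0.9902973771
N(d2) = 0.6062425685
Rho = K*T*exp(-rT)*N(d2) = 95.2200 * 0.2500 * 0.9902973771 * 0.6062425685 = 14.291580


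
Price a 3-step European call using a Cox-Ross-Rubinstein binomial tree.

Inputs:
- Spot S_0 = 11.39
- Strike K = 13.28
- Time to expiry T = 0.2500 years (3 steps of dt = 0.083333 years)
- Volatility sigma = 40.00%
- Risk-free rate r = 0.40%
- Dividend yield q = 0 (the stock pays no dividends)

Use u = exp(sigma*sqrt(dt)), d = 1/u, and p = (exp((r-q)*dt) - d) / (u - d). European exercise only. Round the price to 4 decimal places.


dt = T/N = 0.083333
u = exp(sigma*sqrt(dt)) = 1.122401; d = 1/u = 0.890947
p = (exp((r-q)*dt) - d) / (u - d) = 0.472605
Discount per step: exp(-r*dt) = 0.999667
Stock lattice S(k, i) with i counting down-moves:
  k=0: S(0,0) = 11.3900
  k=1: S(1,0) = 12.7841; S(1,1) = 10.1479
  k=2: S(2,0) = 14.3489; S(2,1) = 11.3900; S(2,2) = 9.0412
  k=3: S(3,0) = 16.1053; S(3,1) = 12.7841; S(3,2) = 10.1479; S(3,3) = 8.0553
Terminal payoffs V(N, i) = max(S_T - K, 0):
  V(3,0) = 2.825260; V(3,1) = 0.000000; V(3,2) = 0.000000; V(3,3) = 0.000000
Backward induction: V(k, i) = exp(-r*dt) * [p * V(k+1, i) + (1-p) * V(k+1, i+1)].
  V(2,0) = exp(-r*dt) * [p*2.825260 + (1-p)*0.000000] = 1.334787
  V(2,1) = exp(-r*dt) * [p*0.000000 + (1-p)*0.000000] = 0.000000
  V(2,2) = exp(-r*dt) * [p*0.000000 + (1-p)*0.000000] = 0.000000
  V(1,0) = exp(-r*dt) * [p*1.334787 + (1-p)*0.000000] = 0.630617
  V(1,1) = exp(-r*dt) * [p*0.000000 + (1-p)*0.000000] = 0.000000
  V(0,0) = exp(-r*dt) * [p*0.630617 + (1-p)*0.000000] = 0.297933

Answer: Price = V(0,0) = 0.2979


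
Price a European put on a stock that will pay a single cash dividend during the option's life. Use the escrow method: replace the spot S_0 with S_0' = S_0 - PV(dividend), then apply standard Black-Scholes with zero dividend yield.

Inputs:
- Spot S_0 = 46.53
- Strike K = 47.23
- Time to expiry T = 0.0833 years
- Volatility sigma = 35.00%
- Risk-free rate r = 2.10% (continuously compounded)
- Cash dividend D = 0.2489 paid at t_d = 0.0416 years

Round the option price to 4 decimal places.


PV(D) = D * exp(-r * t_d) = 0.2489 * 0.99912678 = 0.24868266
S_0' = S_0 - PV(D) = 46.5300 - 0.24868266 = 46.28131734
d1 = (ln(S_0'/K) + (r + sigma^2/2)*T) / (sigma*sqrt(T)) = -0.13304309
d2 = d1 - sigma*sqrt(T) = -0.23405918
exp(-rT) = 0.99825223
N(-d1) = 0.55292035; N(-d2) = 0.59253048
P = K * exp(-rT) * N(-d2) - S_0' * N(-d1) = 47.2300 * 0.99825223 * 0.59253048 - 46.28131734 * 0.55292035 = 2.3464

Answer: Price = 2.3464


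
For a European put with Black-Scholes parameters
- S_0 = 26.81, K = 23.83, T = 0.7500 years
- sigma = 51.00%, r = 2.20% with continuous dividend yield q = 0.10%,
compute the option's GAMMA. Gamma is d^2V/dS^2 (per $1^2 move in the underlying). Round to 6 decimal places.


d1 = 0.5232766870; d2 = 0.0816037311
phi(d1) = 0.3478973622; exp(-qT) = 0.9992502812; exp(-rT) = 0.9836353794
Gamma = exp(-qT) * phi(d1) / (S * sigma * sqrt(T)) = 0.9992502812 * 0.3478973622 / (26.8100 * 0.5100 * 0.8660254038) = 0.029358

Answer: Gamma = 0.029358


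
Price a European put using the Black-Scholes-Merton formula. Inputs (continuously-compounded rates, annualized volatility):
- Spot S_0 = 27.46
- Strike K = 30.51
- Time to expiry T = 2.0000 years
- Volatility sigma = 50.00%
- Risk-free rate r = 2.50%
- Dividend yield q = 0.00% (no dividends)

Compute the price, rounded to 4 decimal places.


Answer: Price = 8.6076

Derivation:
d1 = (ln(S/K) + (r - q + 0.5*sigma^2) * T) / (sigma * sqrt(T)) = 0.27531330
d2 = d1 - sigma * sqrt(T) = -0.43179348
exp(-rT) = 0.95122942; exp(-qT) = 1.00000000
P = K * exp(-rT) * N(-d2) - S_0 * exp(-qT) * N(-d1)
N(-d1) = 0.39153777; N(-d2) = 0.66705424
P = 30.5100 * 0.95122942 * 0.66705424 - 27.4600 * 1.00000000 * 0.39153777 = 8.6076


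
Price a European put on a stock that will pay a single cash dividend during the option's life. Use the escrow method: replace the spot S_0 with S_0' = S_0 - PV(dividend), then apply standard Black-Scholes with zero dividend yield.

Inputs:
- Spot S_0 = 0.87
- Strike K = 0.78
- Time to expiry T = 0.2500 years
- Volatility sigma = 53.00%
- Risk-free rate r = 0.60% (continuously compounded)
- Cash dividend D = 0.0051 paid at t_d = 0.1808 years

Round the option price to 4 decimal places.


Answer: Price = 0.0502

Derivation:
PV(D) = D * exp(-r * t_d) = 0.0051 * 0.99891579 = 0.00509447
S_0' = S_0 - PV(D) = 0.8700 - 0.00509447 = 0.86490553
d1 = (ln(S_0'/K) + (r + sigma^2/2)*T) / (sigma*sqrt(T)) = 0.52807120
d2 = d1 - sigma*sqrt(T) = 0.26307120
exp(-rT) = 0.99850112
N(-d1) = 0.29872496; N(-d2) = 0.39624785
P = K * exp(-rT) * N(-d2) - S_0' * N(-d1) = 0.7800 * 0.99850112 * 0.39624785 - 0.86490553 * 0.29872496 = 0.0502


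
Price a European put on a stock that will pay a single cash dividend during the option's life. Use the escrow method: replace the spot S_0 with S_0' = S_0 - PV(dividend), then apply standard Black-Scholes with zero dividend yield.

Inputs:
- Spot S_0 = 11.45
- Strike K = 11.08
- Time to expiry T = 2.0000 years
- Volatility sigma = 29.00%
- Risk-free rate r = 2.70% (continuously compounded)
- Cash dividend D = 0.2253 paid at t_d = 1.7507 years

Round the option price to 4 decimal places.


Answer: Price = 1.4205

Derivation:
PV(D) = D * exp(-r * t_d) = 0.2253 * 0.95383088 = 0.21489810
S_0' = S_0 - PV(D) = 11.4500 - 0.21489810 = 11.23510190
d1 = (ln(S_0'/K) + (r + sigma^2/2)*T) / (sigma*sqrt(T)) = 0.37062464
d2 = d1 - sigma*sqrt(T) = -0.03949729
exp(-rT) = 0.94743211
N(-d1) = 0.35545856; N(-d2) = 0.51575304
P = K * exp(-rT) * N(-d2) - S_0' * N(-d1) = 11.0800 * 0.94743211 * 0.51575304 - 11.23510190 * 0.35545856 = 1.4205


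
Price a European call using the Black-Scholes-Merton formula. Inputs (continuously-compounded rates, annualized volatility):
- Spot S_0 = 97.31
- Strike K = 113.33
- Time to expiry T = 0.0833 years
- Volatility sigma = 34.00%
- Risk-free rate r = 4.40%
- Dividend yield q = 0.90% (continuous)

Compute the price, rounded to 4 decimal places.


Answer: Price = 0.2854

Derivation:
d1 = (ln(S/K) + (r - q + 0.5*sigma^2) * T) / (sigma * sqrt(T)) = -1.47428967
d2 = d1 - sigma * sqrt(T) = -1.57241958
exp(-rT) = 0.99634151; exp(-qT) = 0.99925058
C = S_0 * exp(-qT) * N(d1) - K * exp(-rT) * N(d2)
N(d1) = 0.07020181; N(d2) = 0.05792664
C = 97.3100 * 0.99925058 * 0.07020181 - 113.3300 * 0.99634151 * 0.05792664 = 0.2854


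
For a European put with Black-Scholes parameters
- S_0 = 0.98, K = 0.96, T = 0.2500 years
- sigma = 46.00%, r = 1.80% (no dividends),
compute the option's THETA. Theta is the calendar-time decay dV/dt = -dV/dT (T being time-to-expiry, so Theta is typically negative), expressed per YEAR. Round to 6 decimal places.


d1 = 0.2242142922; d2 = -0.0057857078
phi(d1) = 0.3890394379; exp(-qT) = 1.0000000000; exp(-rT) = 0.9955101098
Theta = -S*exp(-qT)*phi(d1)*sigma/(2*sqrt(T)) + r*K*exp(-rT)*N(-d2) - q*S*exp(-qT)*N(-d1)
N(-d1) = 0.4112952815; N(-d2) = 0.5023081506; sqrt(T) = 0.5000000000
Term 1 = -0.9800 * 1.0000000000 * 0.3890394379 * 0.4600 / (2 * 0.5000000000) = -0.1753789786
Term 2 = 0.0180 * 0.9600 * 0.9955101098 * 0.5023081506 = 0.0086409131
Term 3 = 0 (no dividend yield, q = 0)
Theta = -0.1753789786 + (0.0086409131) + (0.0000000000) = -0.166738

Answer: Theta = -0.166738


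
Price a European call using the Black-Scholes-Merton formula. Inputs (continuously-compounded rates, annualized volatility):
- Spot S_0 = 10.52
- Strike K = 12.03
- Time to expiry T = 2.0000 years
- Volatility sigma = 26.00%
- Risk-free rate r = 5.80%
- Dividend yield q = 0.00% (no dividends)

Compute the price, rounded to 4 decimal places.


d1 = (ln(S/K) + (r - q + 0.5*sigma^2) * T) / (sigma * sqrt(T)) = 0.13455338
d2 = d1 - sigma * sqrt(T) = -0.23314214
exp(-rT) = 0.89047522; exp(-qT) = 1.00000000
C = S_0 * exp(-qT) * N(d1) - K * exp(-rT) * N(d2)
N(d1) = 0.55351750; N(d2) = 0.40782552
C = 10.5200 * 1.00000000 * 0.55351750 - 12.0300 * 0.89047522 * 0.40782552 = 1.4542

Answer: Price = 1.4542


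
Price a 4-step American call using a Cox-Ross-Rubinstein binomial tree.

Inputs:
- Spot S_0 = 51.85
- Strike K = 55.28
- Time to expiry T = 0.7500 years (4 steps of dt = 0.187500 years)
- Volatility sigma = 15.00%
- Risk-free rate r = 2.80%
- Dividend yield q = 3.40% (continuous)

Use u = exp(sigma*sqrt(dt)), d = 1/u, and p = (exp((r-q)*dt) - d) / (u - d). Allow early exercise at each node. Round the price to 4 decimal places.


dt = T/N = 0.187500
u = exp(sigma*sqrt(dt)) = 1.067108; d = 1/u = 0.937113
p = (exp((r-q)*dt) - d) / (u - d) = 0.475118
Discount per step: exp(-r*dt) = 0.994764
Stock lattice S(k, i) with i counting down-moves:
  k=0: S(0,0) = 51.8500
  k=1: S(1,0) = 55.3295; S(1,1) = 48.5893
  k=2: S(2,0) = 59.0426; S(2,1) = 51.8500; S(2,2) = 45.5336
  k=3: S(3,0) = 63.0048; S(3,1) = 55.3295; S(3,2) = 48.5893; S(3,3) = 42.6701
  k=4: S(4,0) = 67.2329; S(4,1) = 59.0426; S(4,2) = 51.8500; S(4,3) = 45.5336; S(4,4) = 39.9867
Terminal payoffs V(N, i) = max(S_T - K, 0):
  V(4,0) = 11.952890; V(4,1) = 3.762572; V(4,2) = 0.000000; V(4,3) = 0.000000; V(4,4) = 0.000000
Backward induction: V(k, i) = exp(-r*dt) * [p * V(k+1, i) + (1-p) * V(k+1, i+1)]; then take max(V_cont, immediate exercise) for American.
  V(3,0) = exp(-r*dt) * [p*11.952890 + (1-p)*3.762572] = 7.613865; exercise = 7.724783; V(3,0) = max -> 7.724783
  V(3,1) = exp(-r*dt) * [p*3.762572 + (1-p)*0.000000] = 1.778307; exercise = 0.049534; V(3,1) = max -> 1.778307
  V(3,2) = exp(-r*dt) * [p*0.000000 + (1-p)*0.000000] = 0.000000; exercise = 0.000000; V(3,2) = max -> 0.000000
  V(3,3) = exp(-r*dt) * [p*0.000000 + (1-p)*0.000000] = 0.000000; exercise = 0.000000; V(3,3) = max -> 0.000000
  V(2,0) = exp(-r*dt) * [p*7.724783 + (1-p)*1.778307] = 4.579482; exercise = 3.762572; V(2,0) = max -> 4.579482
  V(2,1) = exp(-r*dt) * [p*1.778307 + (1-p)*0.000000] = 0.840482; exercise = 0.000000; V(2,1) = max -> 0.840482
  V(2,2) = exp(-r*dt) * [p*0.000000 + (1-p)*0.000000] = 0.000000; exercise = 0.000000; V(2,2) = max -> 0.000000
  V(1,0) = exp(-r*dt) * [p*4.579482 + (1-p)*0.840482] = 2.603247; exercise = 0.049534; V(1,0) = max -> 2.603247
  V(1,1) = exp(-r*dt) * [p*0.840482 + (1-p)*0.000000] = 0.397238; exercise = 0.000000; V(1,1) = max -> 0.397238
  V(0,0) = exp(-r*dt) * [p*2.603247 + (1-p)*0.397238] = 1.437785; exercise = 0.000000; V(0,0) = max -> 1.437785

Answer: Price = V(0,0) = 1.4378
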